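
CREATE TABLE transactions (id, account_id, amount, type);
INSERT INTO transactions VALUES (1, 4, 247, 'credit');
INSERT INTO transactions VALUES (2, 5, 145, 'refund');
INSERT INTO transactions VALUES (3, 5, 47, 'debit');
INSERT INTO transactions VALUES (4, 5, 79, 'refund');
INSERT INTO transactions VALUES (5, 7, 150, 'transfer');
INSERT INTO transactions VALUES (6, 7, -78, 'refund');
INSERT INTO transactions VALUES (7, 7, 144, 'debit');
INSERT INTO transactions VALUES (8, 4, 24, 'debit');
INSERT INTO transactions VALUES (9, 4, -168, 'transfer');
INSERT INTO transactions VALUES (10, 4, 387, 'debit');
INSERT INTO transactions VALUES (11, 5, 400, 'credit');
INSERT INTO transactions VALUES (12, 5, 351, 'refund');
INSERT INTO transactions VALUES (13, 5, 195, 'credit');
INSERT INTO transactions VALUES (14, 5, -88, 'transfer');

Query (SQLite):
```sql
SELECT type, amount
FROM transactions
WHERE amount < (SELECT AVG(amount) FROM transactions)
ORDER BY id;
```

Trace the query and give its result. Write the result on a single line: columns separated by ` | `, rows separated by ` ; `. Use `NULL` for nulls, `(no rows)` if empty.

debit | 47 ; refund | 79 ; refund | -78 ; debit | 24 ; transfer | -168 ; transfer | -88

Scalar subquery: AVG(amount) over all transactions rows = 131.071429 (≈; comparison uses full precision).
Keep rows where amount < that value.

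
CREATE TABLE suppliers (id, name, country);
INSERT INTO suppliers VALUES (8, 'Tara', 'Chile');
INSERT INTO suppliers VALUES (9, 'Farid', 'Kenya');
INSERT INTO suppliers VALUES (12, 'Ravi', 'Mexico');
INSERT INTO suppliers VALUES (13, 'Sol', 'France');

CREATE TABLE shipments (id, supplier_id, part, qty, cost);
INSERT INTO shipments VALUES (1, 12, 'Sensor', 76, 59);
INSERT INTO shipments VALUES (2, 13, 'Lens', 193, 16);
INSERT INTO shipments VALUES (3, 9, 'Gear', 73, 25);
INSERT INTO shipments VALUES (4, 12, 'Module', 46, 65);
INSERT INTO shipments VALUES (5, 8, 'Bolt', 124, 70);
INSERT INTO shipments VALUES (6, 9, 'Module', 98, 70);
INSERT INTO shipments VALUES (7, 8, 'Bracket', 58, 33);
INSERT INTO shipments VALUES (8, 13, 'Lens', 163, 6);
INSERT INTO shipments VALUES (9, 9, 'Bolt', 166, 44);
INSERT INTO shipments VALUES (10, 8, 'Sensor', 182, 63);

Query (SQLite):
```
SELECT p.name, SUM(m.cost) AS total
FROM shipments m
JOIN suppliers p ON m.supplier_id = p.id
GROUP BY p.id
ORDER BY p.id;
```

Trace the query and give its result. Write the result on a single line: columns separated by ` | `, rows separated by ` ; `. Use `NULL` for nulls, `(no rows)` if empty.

Tara | 166 ; Farid | 139 ; Ravi | 124 ; Sol | 22

Join each shipments row to its suppliers via supplier_id.
Group joined rows by suppliers.id; compute SUM(m.cost) per group.
  8: ids {5, 7, 10} → SUM(m.cost)=166
  9: ids {3, 6, 9} → SUM(m.cost)=139
  12: ids {1, 4} → SUM(m.cost)=124
  13: ids {2, 8} → SUM(m.cost)=22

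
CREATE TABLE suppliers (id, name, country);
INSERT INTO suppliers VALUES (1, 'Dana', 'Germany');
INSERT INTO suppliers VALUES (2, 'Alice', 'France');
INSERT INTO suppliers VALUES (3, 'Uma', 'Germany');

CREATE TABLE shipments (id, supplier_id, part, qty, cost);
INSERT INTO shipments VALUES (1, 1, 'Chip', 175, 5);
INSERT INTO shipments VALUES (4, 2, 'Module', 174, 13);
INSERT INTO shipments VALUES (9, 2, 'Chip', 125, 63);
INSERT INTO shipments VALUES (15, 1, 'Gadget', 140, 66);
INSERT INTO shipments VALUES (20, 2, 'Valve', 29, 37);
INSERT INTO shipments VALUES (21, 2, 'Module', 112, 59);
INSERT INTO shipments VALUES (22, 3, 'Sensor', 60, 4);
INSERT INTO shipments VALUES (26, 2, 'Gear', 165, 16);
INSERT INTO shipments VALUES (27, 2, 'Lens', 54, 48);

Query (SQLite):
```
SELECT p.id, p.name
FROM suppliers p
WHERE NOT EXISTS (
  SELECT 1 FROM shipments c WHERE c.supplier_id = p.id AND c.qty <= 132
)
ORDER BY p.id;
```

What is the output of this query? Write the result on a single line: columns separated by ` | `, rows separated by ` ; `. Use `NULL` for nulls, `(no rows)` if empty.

1 | Dana

For each suppliers row, check whether any shipments with matching supplier_id has qty <= 132.
Keep rows where that is false.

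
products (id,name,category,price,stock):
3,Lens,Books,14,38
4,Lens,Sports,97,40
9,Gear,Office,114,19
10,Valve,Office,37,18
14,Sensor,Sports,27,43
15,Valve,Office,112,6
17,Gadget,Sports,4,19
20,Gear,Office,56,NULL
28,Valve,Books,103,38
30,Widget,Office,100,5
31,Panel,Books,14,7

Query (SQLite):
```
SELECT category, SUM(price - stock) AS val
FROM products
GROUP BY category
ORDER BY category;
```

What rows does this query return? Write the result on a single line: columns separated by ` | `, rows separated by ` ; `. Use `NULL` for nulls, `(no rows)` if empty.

Books | 48 ; Office | 315 ; Sports | 26

For each row compute price - stock.
Group by category; take SUM of the expression per group.
  Books: ids {3, 28, 31} → SUM(price - stock)=48
  Office: ids {9, 10, 15, 20, 30} → SUM(price - stock)=315
  Sports: ids {4, 14, 17} → SUM(price - stock)=26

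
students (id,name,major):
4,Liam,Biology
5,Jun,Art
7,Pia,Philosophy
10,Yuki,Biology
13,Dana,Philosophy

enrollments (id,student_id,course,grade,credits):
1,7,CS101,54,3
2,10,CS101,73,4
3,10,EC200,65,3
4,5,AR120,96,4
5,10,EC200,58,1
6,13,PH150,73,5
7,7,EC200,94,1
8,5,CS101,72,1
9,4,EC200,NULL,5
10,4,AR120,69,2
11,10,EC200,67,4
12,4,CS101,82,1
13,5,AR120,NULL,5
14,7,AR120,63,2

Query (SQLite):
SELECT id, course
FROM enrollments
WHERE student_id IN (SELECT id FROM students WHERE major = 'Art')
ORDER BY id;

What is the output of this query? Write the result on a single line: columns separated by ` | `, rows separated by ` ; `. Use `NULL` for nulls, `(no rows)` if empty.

Inner query: students.id where major = 'Art'.
Outer: keep enrollments rows whose student_id is in that set.
Inner query → {5}

4 | AR120 ; 8 | CS101 ; 13 | AR120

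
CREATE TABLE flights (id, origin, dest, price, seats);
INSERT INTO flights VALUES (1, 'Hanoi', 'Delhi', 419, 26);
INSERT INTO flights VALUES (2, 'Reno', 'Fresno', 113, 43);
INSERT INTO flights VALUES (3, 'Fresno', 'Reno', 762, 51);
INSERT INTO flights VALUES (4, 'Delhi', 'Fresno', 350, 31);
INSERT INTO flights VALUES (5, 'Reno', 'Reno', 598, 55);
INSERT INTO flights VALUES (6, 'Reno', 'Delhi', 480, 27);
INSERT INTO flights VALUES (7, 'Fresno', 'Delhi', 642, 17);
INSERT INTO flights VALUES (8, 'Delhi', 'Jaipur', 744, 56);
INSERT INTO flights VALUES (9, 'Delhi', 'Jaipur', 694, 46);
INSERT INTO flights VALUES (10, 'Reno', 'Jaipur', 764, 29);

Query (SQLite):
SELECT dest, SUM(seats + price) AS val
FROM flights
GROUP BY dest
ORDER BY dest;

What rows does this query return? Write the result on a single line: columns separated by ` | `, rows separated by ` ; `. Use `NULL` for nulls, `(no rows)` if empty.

For each row compute seats + price.
Group by dest; take SUM of the expression per group.
  Delhi: ids {1, 6, 7} → SUM(seats + price)=1611
  Fresno: ids {2, 4} → SUM(seats + price)=537
  Jaipur: ids {8, 9, 10} → SUM(seats + price)=2333
  Reno: ids {3, 5} → SUM(seats + price)=1466

Delhi | 1611 ; Fresno | 537 ; Jaipur | 2333 ; Reno | 1466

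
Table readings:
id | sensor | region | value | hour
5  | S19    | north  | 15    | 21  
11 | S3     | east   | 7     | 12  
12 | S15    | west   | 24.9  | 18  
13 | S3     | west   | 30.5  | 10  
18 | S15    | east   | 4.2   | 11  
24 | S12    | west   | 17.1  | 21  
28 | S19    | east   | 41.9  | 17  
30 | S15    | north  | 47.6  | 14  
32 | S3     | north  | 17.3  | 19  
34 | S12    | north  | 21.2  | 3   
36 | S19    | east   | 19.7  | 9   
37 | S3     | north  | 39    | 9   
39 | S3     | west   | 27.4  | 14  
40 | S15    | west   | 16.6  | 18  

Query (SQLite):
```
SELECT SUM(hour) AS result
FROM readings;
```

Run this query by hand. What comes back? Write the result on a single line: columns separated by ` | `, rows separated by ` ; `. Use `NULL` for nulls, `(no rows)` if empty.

196

All hour values: [21, 12, 18, 10, 11, 21, 17, 14, 19, 3, 9, 9, 14, 18].
SUM of non-NULL values = 196.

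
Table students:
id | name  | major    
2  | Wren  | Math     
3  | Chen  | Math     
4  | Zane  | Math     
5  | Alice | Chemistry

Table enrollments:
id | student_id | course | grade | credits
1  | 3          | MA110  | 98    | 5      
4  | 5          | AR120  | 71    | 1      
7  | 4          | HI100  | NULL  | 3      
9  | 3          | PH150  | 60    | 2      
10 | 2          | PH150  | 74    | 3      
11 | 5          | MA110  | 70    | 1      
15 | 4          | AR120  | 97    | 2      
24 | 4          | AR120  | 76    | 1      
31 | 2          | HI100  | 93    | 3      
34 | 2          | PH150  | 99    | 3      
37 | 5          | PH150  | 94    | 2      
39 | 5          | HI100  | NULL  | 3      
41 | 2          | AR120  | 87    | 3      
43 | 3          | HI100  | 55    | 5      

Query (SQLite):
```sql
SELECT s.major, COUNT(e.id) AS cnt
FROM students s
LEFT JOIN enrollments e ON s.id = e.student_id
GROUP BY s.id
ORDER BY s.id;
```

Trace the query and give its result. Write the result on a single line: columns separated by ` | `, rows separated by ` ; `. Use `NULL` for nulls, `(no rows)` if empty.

LEFT JOIN keeps every students row; unmatched ones get NULL for enrollments columns.
Group by students.id and compute COUNT(e.id). COUNT(col) of an all-NULL group is 0.
  2: ids {10, 31, 34, 41} → COUNT(e.id)=4
  3: ids {1, 9, 43} → COUNT(e.id)=3
  4: ids {7, 15, 24} → COUNT(e.id)=3
  5: ids {4, 11, 37, 39} → COUNT(e.id)=4

Math | 4 ; Math | 3 ; Math | 3 ; Chemistry | 4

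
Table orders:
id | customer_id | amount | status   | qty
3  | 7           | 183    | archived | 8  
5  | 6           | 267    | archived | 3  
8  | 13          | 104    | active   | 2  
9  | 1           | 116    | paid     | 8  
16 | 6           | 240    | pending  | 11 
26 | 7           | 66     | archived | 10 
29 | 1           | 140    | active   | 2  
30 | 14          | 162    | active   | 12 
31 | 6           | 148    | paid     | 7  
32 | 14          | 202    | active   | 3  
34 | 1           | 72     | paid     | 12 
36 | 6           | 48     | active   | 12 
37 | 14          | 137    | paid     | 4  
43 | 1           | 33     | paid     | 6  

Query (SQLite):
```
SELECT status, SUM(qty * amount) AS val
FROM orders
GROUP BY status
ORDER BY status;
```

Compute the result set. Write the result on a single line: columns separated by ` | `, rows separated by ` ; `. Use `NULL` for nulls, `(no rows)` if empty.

For each row compute qty * amount.
Group by status; take SUM of the expression per group.
  active: ids {8, 29, 30, 32, 36} → SUM(qty * amount)=3614
  archived: ids {3, 5, 26} → SUM(qty * amount)=2925
  paid: ids {9, 31, 34, 37, 43} → SUM(qty * amount)=3574
  pending: ids {16} → SUM(qty * amount)=2640

active | 3614 ; archived | 2925 ; paid | 3574 ; pending | 2640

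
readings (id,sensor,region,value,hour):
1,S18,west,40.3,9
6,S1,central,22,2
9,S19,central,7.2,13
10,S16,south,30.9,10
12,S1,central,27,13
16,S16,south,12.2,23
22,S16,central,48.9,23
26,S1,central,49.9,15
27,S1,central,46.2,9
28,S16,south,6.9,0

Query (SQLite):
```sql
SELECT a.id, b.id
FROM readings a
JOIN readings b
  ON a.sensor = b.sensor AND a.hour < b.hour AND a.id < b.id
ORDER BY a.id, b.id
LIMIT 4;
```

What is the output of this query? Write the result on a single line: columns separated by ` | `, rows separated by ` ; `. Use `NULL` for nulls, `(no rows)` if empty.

Pairs (a,b) with same sensor, a.hour < b.hour, a.id < b.id.
sensor groups: S1:{6,12,26,27} S16:{10,16,22,28} S18:{1} S19:{9}
Ordered by (a.id, b.id); first 4.

6 | 12 ; 6 | 26 ; 6 | 27 ; 10 | 16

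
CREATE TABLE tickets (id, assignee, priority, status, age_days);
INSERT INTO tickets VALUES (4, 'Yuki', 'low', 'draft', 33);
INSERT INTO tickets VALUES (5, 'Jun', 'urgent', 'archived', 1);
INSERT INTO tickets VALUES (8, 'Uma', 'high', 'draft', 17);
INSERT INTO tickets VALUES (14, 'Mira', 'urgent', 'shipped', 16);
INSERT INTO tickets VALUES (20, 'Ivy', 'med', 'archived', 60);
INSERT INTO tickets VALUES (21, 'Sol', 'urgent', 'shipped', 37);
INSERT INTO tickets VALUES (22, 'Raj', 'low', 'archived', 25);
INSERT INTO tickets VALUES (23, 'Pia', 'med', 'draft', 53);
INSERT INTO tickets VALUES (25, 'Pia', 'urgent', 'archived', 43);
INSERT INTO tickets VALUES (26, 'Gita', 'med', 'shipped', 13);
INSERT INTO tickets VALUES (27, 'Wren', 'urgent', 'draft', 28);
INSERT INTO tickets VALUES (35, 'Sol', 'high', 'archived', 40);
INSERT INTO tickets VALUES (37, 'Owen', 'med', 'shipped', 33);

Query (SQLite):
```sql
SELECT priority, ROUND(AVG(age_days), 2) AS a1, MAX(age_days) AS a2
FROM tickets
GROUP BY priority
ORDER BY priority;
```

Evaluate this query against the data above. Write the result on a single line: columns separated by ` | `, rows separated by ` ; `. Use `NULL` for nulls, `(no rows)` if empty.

high | 28.5 | 40 ; low | 29 | 33 ; med | 39.75 | 60 ; urgent | 25 | 43

Group tickets by priority.
Per group compute: ROUND(AVG(age_days), 2), MAX(age_days).
  high: ids {8, 35} → ROUND(AVG(age_days), 2)=28.5, MAX(age_days)=40
  low: ids {4, 22} → ROUND(AVG(age_days), 2)=29, MAX(age_days)=33
  med: ids {20, 23, 26, 37} → ROUND(AVG(age_days), 2)=39.75, MAX(age_days)=60
  urgent: ids {5, 14, 21, 25, 27} → ROUND(AVG(age_days), 2)=25, MAX(age_days)=43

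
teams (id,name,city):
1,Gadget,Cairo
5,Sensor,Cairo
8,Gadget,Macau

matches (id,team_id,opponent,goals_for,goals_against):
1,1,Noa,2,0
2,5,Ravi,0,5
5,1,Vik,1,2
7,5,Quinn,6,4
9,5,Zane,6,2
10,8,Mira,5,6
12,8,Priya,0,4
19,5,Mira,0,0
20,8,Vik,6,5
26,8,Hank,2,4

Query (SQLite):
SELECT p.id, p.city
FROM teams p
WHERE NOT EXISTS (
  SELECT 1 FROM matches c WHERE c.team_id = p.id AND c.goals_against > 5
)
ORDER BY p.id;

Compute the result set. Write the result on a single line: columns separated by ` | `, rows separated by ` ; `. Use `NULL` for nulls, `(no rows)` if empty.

1 | Cairo ; 5 | Cairo

For each teams row, check whether any matches with matching team_id has goals_against > 5.
Keep rows where that is false.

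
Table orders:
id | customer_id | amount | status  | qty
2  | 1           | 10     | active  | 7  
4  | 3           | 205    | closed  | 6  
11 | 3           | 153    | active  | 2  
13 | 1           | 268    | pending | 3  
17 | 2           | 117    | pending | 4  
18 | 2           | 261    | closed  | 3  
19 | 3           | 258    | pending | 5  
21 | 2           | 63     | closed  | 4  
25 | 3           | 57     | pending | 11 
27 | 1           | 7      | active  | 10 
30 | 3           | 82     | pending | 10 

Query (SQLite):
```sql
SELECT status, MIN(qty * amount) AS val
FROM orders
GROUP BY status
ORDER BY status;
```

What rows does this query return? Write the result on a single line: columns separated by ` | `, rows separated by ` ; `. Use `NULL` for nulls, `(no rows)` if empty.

For each row compute qty * amount.
Group by status; take MIN of the expression per group.
  active: ids {2, 11, 27} → MIN(qty * amount)=70
  closed: ids {4, 18, 21} → MIN(qty * amount)=252
  pending: ids {13, 17, 19, 25, 30} → MIN(qty * amount)=468

active | 70 ; closed | 252 ; pending | 468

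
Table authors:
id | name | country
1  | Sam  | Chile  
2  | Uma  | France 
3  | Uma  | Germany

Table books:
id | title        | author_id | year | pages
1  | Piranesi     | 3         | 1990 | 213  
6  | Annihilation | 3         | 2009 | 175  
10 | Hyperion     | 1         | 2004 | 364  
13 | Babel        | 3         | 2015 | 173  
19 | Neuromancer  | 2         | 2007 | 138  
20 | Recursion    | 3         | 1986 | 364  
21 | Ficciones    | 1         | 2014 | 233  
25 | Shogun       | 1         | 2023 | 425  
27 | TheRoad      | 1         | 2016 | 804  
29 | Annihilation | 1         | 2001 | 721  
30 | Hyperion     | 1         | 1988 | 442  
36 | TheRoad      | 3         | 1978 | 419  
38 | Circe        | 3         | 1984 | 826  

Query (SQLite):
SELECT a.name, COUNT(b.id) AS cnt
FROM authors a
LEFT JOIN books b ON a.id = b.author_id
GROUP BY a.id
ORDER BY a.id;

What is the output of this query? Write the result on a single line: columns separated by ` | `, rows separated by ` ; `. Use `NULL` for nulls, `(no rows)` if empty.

LEFT JOIN keeps every authors row; unmatched ones get NULL for books columns.
Group by authors.id and compute COUNT(b.id). COUNT(col) of an all-NULL group is 0.
  1: ids {10, 21, 25, 27, 29, 30} → COUNT(b.id)=6
  2: ids {19} → COUNT(b.id)=1
  3: ids {1, 6, 13, 20, 36, 38} → COUNT(b.id)=6

Sam | 6 ; Uma | 1 ; Uma | 6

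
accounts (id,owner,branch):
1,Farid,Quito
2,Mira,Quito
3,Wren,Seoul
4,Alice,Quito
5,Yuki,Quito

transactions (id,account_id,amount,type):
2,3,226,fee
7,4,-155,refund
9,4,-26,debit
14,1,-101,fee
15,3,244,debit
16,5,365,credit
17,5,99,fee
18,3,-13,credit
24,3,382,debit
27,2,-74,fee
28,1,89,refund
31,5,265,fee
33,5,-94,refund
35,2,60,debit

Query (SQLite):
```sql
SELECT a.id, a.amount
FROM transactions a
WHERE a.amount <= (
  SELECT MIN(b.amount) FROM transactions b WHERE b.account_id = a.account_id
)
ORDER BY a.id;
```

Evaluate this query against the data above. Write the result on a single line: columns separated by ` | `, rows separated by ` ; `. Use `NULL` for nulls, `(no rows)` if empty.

7 | -155 ; 14 | -101 ; 18 | -13 ; 27 | -74 ; 33 | -94

For each transactions row a, compute MIN(amount) over rows sharing a.account_id.
Keep row a if a.amount <= that per-group MIN.
  account_id=1: MIN(amount) = -101
  account_id=2: MIN(amount) = -74
  account_id=3: MIN(amount) = -13
  account_id=4: MIN(amount) = -155
  account_id=5: MIN(amount) = -94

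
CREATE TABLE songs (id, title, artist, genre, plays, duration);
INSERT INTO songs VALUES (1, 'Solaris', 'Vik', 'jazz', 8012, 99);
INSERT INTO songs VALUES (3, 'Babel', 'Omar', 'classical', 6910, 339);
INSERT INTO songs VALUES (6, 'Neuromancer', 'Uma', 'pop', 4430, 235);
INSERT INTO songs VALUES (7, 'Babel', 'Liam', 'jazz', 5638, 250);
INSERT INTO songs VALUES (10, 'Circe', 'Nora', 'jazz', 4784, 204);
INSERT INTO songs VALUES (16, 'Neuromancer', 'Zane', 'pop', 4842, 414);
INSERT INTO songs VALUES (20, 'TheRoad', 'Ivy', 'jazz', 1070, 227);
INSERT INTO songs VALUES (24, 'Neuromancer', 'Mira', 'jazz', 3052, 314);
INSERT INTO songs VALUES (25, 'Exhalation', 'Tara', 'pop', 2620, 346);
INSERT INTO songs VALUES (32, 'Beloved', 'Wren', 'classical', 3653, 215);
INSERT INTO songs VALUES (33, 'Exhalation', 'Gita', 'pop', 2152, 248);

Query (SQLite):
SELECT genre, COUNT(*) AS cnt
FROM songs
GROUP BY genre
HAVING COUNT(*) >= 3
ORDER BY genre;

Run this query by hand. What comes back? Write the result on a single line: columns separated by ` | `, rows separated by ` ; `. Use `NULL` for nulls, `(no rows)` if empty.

Partition songs by genre; compute COUNT(*) within each group.
HAVING: keep groups with count ≥ 3.
  classical: ids {3, 32} → COUNT(*)=2
  jazz: ids {1, 7, 10, 20, 24} → COUNT(*)=5
  pop: ids {6, 16, 25, 33} → COUNT(*)=4

jazz | 5 ; pop | 4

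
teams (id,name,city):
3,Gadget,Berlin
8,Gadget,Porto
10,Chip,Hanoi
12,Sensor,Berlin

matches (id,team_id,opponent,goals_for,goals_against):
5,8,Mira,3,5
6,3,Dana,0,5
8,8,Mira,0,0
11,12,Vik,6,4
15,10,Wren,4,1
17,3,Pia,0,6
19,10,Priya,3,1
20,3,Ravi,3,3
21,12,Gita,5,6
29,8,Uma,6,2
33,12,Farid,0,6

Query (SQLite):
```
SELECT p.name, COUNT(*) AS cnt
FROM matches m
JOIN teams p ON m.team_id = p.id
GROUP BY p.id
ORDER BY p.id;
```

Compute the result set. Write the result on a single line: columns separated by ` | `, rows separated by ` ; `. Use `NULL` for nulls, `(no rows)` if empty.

Join each matches row to its teams via team_id.
Group joined rows by teams.id; compute COUNT(*) per group.
  3: ids {6, 17, 20} → COUNT(*)=3
  8: ids {5, 8, 29} → COUNT(*)=3
  10: ids {15, 19} → COUNT(*)=2
  12: ids {11, 21, 33} → COUNT(*)=3

Gadget | 3 ; Gadget | 3 ; Chip | 2 ; Sensor | 3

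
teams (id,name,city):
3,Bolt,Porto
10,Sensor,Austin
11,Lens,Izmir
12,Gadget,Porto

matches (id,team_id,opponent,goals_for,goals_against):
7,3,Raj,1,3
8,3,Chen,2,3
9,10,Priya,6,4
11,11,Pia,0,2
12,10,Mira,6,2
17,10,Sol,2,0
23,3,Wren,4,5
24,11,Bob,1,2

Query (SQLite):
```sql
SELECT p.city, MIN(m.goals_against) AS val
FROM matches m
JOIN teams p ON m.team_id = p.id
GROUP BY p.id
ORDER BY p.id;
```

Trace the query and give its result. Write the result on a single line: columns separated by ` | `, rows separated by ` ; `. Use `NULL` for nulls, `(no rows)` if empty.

Join each matches row to its teams via team_id.
Group joined rows by teams.id; compute MIN(m.goals_against) per group.
  3: ids {7, 8, 23} → MIN(m.goals_against)=3
  10: ids {9, 12, 17} → MIN(m.goals_against)=0
  11: ids {11, 24} → MIN(m.goals_against)=2

Porto | 3 ; Austin | 0 ; Izmir | 2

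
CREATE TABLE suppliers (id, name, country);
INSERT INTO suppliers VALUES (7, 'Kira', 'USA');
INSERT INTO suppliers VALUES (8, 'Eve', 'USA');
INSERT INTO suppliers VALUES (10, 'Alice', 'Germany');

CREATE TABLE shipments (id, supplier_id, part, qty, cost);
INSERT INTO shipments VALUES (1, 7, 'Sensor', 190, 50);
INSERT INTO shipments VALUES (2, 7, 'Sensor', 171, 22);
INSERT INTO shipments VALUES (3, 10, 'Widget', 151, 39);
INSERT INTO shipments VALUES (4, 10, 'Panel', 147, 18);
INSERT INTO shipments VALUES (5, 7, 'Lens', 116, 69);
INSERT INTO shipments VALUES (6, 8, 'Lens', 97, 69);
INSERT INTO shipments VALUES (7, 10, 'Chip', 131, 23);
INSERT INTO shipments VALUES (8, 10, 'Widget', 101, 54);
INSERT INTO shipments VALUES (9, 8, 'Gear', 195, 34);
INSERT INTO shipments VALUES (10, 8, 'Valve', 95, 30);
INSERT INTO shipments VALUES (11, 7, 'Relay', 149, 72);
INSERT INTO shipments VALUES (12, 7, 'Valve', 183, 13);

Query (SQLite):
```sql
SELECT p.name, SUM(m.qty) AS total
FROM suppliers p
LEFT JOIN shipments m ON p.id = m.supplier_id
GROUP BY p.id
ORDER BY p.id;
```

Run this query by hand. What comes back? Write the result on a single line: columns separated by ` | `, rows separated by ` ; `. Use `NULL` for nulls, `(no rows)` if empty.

LEFT JOIN keeps every suppliers row; unmatched ones get NULL for shipments columns.
Group by suppliers.id and compute SUM(m.qty). SUM over an all-NULL group is NULL.
  7: ids {1, 2, 5, 11, 12} → SUM(m.qty)=809
  8: ids {6, 9, 10} → SUM(m.qty)=387
  10: ids {3, 4, 7, 8} → SUM(m.qty)=530

Kira | 809 ; Eve | 387 ; Alice | 530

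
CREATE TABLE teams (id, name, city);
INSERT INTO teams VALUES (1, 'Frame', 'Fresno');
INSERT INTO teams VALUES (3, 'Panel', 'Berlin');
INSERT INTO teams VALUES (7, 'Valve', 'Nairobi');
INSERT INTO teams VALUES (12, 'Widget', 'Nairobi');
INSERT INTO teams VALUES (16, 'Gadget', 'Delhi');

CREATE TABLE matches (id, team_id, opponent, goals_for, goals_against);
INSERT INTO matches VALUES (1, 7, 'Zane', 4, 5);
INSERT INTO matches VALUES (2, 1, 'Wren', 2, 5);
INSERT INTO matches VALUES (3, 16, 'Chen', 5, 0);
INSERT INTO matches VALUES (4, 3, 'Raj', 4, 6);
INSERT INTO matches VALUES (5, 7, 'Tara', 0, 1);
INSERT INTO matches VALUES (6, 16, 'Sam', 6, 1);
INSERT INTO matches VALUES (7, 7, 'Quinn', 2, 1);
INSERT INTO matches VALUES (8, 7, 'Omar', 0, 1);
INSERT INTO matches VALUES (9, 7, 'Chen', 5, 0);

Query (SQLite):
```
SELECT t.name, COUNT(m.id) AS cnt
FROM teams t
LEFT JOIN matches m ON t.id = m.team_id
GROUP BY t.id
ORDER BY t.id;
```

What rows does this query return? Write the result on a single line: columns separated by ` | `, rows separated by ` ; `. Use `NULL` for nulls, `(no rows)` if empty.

Frame | 1 ; Panel | 1 ; Valve | 5 ; Widget | 0 ; Gadget | 2

LEFT JOIN keeps every teams row; unmatched ones get NULL for matches columns.
Group by teams.id and compute COUNT(m.id). COUNT(col) of an all-NULL group is 0.
  1: ids {2} → COUNT(m.id)=1
  3: ids {4} → COUNT(m.id)=1
  7: ids {1, 5, 7, 8, 9} → COUNT(m.id)=5
  12: ids {—} → COUNT(m.id)=0
  16: ids {3, 6} → COUNT(m.id)=2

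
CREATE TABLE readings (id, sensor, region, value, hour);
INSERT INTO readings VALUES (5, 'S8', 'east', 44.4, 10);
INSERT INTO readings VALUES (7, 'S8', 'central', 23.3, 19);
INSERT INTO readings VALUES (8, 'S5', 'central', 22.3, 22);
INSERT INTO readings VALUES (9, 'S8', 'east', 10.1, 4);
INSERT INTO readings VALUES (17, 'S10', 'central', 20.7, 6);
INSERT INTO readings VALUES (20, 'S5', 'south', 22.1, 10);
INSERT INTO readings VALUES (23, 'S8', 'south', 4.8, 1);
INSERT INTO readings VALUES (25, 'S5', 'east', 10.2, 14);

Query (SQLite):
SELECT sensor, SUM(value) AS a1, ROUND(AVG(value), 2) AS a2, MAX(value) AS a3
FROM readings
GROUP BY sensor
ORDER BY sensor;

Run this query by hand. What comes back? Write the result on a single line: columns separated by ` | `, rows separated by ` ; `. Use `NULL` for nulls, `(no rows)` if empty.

Group readings by sensor.
Per group compute: SUM(value), ROUND(AVG(value), 2), MAX(value).
  S10: ids {17} → SUM(value)=20.7, ROUND(AVG(value), 2)=20.7, MAX(value)=20.7
  S5: ids {8, 20, 25} → SUM(value)=54.6, ROUND(AVG(value), 2)=18.2, MAX(value)=22.3
  S8: ids {5, 7, 9, 23} → SUM(value)=82.6, ROUND(AVG(value), 2)=20.65, MAX(value)=44.4

S10 | 20.7 | 20.7 | 20.7 ; S5 | 54.6 | 18.2 | 22.3 ; S8 | 82.6 | 20.65 | 44.4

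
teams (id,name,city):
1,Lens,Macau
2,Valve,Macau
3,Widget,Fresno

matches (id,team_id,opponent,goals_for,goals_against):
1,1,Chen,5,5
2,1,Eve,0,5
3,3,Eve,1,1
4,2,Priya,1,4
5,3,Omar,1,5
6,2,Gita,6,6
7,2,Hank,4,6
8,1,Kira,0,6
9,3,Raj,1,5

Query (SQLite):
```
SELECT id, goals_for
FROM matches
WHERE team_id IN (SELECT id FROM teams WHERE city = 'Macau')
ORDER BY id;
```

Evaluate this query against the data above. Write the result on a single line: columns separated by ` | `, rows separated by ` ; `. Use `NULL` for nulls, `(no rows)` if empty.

Inner query: teams.id where city = 'Macau'.
Outer: keep matches rows whose team_id is in that set.
Inner query → {1, 2}

1 | 5 ; 2 | 0 ; 4 | 1 ; 6 | 6 ; 7 | 4 ; 8 | 0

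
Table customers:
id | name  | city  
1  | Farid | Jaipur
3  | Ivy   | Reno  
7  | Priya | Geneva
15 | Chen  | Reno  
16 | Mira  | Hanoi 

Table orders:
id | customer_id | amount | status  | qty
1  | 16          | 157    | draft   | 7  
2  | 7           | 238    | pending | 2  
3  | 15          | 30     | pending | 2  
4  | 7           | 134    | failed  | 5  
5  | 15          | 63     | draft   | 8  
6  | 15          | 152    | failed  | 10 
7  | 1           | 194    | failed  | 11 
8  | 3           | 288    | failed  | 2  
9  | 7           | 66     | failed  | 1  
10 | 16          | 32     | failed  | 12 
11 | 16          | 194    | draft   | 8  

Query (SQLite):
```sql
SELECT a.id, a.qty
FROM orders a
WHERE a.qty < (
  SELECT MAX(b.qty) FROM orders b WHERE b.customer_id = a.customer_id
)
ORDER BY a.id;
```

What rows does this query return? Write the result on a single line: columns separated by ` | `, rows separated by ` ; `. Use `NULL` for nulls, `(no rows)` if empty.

For each orders row a, compute MAX(qty) over rows sharing a.customer_id.
Keep row a if a.qty < that per-group MAX.
  customer_id=1: MAX(qty) = 11
  customer_id=3: MAX(qty) = 2
  customer_id=7: MAX(qty) = 5
  customer_id=15: MAX(qty) = 10
  customer_id=16: MAX(qty) = 12

1 | 7 ; 2 | 2 ; 3 | 2 ; 5 | 8 ; 9 | 1 ; 11 | 8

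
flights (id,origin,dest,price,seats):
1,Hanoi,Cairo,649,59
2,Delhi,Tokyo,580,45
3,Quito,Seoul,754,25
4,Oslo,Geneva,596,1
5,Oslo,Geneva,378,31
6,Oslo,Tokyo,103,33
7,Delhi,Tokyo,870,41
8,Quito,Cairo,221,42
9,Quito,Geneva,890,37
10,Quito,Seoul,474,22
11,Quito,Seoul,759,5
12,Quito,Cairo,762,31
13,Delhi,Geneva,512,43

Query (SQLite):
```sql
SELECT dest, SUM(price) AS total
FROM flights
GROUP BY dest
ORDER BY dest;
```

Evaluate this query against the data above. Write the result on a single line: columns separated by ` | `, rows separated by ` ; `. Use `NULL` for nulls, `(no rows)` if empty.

Cairo | 1632 ; Geneva | 2376 ; Seoul | 1987 ; Tokyo | 1553

Partition flights by dest; compute SUM(price) within each group.
  Cairo: ids {1, 8, 12} → SUM(price)=1632
  Geneva: ids {4, 5, 9, 13} → SUM(price)=2376
  Seoul: ids {3, 10, 11} → SUM(price)=1987
  Tokyo: ids {2, 6, 7} → SUM(price)=1553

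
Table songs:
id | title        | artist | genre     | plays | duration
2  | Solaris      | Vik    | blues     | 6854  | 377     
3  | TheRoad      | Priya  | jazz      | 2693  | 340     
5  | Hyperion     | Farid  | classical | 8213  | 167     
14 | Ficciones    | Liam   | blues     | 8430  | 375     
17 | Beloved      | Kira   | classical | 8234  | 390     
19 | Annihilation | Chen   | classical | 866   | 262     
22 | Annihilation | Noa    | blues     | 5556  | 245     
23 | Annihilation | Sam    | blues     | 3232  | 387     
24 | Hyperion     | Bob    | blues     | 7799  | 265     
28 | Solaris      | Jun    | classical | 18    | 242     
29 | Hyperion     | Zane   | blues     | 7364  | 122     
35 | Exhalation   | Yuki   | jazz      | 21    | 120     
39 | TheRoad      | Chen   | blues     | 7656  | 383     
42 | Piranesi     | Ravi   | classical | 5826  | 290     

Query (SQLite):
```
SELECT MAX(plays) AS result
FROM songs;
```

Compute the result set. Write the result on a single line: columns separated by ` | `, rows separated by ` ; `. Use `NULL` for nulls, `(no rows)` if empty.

All plays values: [6854, 2693, 8213, 8430, 8234, 866, 5556, 3232, 7799, 18, 7364, 21, 7656, 5826].
MAX of non-NULL values = 8430.

8430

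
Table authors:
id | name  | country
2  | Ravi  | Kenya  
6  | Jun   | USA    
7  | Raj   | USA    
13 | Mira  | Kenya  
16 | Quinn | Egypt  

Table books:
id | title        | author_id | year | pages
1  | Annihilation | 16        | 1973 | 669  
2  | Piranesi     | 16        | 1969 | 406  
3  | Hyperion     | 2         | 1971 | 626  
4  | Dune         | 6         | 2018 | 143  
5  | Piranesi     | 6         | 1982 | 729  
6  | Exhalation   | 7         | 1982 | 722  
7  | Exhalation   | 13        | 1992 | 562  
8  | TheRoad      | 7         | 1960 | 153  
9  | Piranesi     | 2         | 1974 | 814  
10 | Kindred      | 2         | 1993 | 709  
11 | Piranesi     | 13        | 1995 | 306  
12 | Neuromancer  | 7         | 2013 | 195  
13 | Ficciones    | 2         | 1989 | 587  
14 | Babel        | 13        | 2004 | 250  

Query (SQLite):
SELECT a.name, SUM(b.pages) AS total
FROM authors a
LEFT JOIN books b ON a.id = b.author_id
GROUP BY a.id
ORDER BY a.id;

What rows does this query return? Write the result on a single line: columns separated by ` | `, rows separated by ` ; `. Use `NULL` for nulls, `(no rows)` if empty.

LEFT JOIN keeps every authors row; unmatched ones get NULL for books columns.
Group by authors.id and compute SUM(b.pages). SUM over an all-NULL group is NULL.
  2: ids {3, 9, 10, 13} → SUM(b.pages)=2736
  6: ids {4, 5} → SUM(b.pages)=872
  7: ids {6, 8, 12} → SUM(b.pages)=1070
  13: ids {7, 11, 14} → SUM(b.pages)=1118
  16: ids {1, 2} → SUM(b.pages)=1075

Ravi | 2736 ; Jun | 872 ; Raj | 1070 ; Mira | 1118 ; Quinn | 1075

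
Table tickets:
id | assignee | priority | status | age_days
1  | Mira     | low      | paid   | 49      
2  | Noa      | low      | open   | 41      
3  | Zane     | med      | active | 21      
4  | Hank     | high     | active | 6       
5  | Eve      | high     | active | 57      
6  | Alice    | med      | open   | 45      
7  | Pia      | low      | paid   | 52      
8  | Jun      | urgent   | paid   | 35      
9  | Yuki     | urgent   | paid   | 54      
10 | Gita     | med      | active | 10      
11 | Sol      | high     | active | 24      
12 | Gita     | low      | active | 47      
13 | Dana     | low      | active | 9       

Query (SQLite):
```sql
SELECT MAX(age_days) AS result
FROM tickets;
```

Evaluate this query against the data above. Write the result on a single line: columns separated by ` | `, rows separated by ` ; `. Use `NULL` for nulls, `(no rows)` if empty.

All age_days values: [49, 41, 21, 6, 57, 45, 52, 35, 54, 10, 24, 47, 9].
MAX of non-NULL values = 57.

57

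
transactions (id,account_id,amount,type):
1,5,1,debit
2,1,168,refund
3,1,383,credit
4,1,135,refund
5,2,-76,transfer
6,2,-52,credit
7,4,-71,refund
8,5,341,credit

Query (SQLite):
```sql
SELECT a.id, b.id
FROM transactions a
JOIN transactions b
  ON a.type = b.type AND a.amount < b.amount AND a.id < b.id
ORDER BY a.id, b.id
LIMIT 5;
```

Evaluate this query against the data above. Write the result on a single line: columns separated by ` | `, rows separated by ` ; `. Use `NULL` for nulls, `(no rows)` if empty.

6 | 8

Pairs (a,b) with same type, a.amount < b.amount, a.id < b.id.
type groups: credit:{3,6,8} debit:{1} refund:{2,4,7} transfer:{5}
Ordered by (a.id, b.id); first 5.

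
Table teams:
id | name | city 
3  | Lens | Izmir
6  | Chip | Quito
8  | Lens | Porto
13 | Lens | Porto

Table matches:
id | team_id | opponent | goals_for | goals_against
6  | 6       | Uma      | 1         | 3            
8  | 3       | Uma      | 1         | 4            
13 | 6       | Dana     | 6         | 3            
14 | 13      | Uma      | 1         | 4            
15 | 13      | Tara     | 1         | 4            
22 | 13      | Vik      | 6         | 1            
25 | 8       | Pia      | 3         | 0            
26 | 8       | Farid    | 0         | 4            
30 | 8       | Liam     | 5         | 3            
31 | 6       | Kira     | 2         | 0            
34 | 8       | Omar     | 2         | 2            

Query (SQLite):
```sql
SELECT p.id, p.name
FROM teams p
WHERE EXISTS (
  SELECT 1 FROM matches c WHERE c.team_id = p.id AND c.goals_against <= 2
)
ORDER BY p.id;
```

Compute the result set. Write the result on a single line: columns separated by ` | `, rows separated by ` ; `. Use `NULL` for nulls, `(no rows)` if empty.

For each teams row, check whether any matches with matching team_id has goals_against <= 2.
Keep rows where that is true.

6 | Chip ; 8 | Lens ; 13 | Lens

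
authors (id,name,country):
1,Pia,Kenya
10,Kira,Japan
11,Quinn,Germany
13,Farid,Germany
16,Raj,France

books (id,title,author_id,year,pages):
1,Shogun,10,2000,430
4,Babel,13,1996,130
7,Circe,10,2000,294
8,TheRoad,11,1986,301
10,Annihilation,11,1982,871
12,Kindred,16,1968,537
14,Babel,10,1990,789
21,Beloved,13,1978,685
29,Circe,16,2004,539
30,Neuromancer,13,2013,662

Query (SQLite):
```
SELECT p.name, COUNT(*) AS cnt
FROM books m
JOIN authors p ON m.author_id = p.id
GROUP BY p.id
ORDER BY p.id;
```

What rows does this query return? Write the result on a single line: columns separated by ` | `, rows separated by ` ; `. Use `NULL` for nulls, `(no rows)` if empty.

Kira | 3 ; Quinn | 2 ; Farid | 3 ; Raj | 2

Join each books row to its authors via author_id.
Group joined rows by authors.id; compute COUNT(*) per group.
  10: ids {1, 7, 14} → COUNT(*)=3
  11: ids {8, 10} → COUNT(*)=2
  13: ids {4, 21, 30} → COUNT(*)=3
  16: ids {12, 29} → COUNT(*)=2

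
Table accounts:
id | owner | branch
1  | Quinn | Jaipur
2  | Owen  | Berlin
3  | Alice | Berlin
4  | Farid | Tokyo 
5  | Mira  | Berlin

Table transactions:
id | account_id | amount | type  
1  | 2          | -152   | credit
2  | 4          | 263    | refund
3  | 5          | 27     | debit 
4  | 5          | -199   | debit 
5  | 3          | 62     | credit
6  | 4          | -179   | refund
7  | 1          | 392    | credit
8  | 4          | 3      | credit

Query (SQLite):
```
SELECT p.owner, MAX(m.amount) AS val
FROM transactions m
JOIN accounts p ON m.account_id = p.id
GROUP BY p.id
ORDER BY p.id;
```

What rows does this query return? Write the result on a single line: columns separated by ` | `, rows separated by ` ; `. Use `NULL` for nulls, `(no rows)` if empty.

Quinn | 392 ; Owen | -152 ; Alice | 62 ; Farid | 263 ; Mira | 27

Join each transactions row to its accounts via account_id.
Group joined rows by accounts.id; compute MAX(m.amount) per group.
  1: ids {7} → MAX(m.amount)=392
  2: ids {1} → MAX(m.amount)=-152
  3: ids {5} → MAX(m.amount)=62
  4: ids {2, 6, 8} → MAX(m.amount)=263
  5: ids {3, 4} → MAX(m.amount)=27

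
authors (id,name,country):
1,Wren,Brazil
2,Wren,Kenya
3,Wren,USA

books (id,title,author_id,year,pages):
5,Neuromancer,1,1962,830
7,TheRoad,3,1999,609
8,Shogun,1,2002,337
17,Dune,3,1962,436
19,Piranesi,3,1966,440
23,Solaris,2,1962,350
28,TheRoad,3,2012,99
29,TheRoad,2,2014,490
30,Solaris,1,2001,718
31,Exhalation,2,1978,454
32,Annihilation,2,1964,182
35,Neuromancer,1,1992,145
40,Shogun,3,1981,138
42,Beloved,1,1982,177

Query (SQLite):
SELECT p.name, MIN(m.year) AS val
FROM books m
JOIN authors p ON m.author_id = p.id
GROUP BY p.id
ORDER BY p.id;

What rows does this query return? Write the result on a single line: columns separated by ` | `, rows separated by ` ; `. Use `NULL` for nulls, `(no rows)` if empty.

Join each books row to its authors via author_id.
Group joined rows by authors.id; compute MIN(m.year) per group.
  1: ids {5, 8, 30, 35, 42} → MIN(m.year)=1962
  2: ids {23, 29, 31, 32} → MIN(m.year)=1962
  3: ids {7, 17, 19, 28, 40} → MIN(m.year)=1962

Wren | 1962 ; Wren | 1962 ; Wren | 1962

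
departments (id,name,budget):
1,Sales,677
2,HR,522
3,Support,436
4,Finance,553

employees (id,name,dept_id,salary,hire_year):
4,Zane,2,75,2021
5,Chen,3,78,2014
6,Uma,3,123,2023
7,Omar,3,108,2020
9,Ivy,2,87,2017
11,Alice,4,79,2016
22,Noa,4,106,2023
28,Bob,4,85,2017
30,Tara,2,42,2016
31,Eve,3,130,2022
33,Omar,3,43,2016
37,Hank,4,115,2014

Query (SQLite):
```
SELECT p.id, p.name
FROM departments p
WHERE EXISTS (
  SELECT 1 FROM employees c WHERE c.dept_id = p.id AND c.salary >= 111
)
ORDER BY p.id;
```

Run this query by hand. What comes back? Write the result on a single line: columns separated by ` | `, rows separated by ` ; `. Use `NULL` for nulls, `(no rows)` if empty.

For each departments row, check whether any employees with matching dept_id has salary >= 111.
Keep rows where that is true.

3 | Support ; 4 | Finance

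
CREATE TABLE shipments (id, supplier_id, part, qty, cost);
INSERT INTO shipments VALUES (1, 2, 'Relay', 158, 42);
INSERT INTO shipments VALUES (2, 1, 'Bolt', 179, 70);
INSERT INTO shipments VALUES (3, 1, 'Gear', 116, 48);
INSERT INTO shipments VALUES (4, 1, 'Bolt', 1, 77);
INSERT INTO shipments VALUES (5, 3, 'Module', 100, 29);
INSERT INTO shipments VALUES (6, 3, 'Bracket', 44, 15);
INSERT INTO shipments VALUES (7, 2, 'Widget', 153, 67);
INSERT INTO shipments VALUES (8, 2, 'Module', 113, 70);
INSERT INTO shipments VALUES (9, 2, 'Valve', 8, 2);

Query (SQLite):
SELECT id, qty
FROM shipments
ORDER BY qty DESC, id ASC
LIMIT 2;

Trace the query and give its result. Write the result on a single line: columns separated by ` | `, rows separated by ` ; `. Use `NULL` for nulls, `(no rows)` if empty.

2 | 179 ; 1 | 158

Sort by qty desc, tiebreak id asc: (179, id=2), (158, id=1), (153, id=7), (116, id=3), (113, id=8) …. Take first 2.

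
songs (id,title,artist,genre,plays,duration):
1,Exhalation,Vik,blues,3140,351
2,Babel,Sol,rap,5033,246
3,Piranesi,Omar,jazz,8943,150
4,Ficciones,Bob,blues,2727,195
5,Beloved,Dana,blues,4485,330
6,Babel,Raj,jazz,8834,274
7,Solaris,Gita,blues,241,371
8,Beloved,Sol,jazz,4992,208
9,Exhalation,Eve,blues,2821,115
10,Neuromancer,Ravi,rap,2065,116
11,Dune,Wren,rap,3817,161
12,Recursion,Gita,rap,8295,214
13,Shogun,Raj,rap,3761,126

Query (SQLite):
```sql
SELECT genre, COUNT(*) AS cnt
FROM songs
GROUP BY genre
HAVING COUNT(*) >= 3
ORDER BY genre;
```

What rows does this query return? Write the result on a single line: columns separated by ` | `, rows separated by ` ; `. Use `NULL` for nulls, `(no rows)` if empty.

blues | 5 ; jazz | 3 ; rap | 5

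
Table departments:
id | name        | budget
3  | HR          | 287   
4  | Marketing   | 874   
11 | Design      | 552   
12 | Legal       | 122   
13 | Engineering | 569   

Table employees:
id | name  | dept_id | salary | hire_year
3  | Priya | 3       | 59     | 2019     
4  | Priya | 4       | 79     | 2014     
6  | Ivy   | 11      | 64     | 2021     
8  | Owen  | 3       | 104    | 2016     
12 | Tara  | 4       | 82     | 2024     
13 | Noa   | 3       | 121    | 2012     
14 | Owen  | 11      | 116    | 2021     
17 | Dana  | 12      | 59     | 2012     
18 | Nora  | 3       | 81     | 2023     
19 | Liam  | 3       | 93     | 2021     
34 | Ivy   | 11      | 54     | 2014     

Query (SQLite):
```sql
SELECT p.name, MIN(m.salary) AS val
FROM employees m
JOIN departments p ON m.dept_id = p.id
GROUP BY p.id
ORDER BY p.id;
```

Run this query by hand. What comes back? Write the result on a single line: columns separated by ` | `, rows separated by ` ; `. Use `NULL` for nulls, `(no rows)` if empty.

HR | 59 ; Marketing | 79 ; Design | 54 ; Legal | 59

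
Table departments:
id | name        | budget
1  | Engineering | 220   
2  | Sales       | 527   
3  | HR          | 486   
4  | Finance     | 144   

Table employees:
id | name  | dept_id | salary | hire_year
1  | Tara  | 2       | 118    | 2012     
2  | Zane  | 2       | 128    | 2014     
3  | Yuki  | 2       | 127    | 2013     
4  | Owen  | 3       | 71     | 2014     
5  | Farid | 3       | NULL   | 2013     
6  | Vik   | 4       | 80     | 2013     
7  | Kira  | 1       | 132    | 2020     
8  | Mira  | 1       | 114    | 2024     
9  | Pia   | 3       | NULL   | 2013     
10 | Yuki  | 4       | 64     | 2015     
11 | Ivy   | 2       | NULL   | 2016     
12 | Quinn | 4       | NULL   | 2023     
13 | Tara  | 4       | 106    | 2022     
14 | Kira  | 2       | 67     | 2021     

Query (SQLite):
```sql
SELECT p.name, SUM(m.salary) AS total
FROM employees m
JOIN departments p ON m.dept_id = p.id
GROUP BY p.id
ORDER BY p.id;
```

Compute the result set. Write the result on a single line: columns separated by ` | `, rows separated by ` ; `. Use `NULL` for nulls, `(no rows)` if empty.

Join each employees row to its departments via dept_id.
Group joined rows by departments.id; compute SUM(m.salary) per group.
  1: ids {7, 8} → SUM(m.salary)=246
  2: ids {1, 2, 3, 11, 14} → SUM(m.salary)=440
  3: ids {4, 5, 9} → SUM(m.salary)=71
  4: ids {6, 10, 12, 13} → SUM(m.salary)=250

Engineering | 246 ; Sales | 440 ; HR | 71 ; Finance | 250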